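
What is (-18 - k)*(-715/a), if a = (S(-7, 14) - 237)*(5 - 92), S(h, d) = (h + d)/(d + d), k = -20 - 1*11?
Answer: -37180/82389 ≈ -0.45127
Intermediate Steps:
k = -31 (k = -20 - 11 = -31)
S(h, d) = (d + h)/(2*d) (S(h, d) = (d + h)/((2*d)) = (d + h)*(1/(2*d)) = (d + h)/(2*d))
a = 82389/4 (a = ((½)*(14 - 7)/14 - 237)*(5 - 92) = ((½)*(1/14)*7 - 237)*(-87) = (¼ - 237)*(-87) = -947/4*(-87) = 82389/4 ≈ 20597.)
(-18 - k)*(-715/a) = (-18 - 1*(-31))*(-715/82389/4) = (-18 + 31)*(-715*4/82389) = 13*(-2860/82389) = -37180/82389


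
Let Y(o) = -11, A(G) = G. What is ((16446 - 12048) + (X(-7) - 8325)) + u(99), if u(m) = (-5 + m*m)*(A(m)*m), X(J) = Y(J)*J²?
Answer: 96006130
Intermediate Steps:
X(J) = -11*J²
u(m) = m²*(-5 + m²) (u(m) = (-5 + m*m)*(m*m) = (-5 + m²)*m² = m²*(-5 + m²))
((16446 - 12048) + (X(-7) - 8325)) + u(99) = ((16446 - 12048) + (-11*(-7)² - 8325)) + 99²*(-5 + 99²) = (4398 + (-11*49 - 8325)) + 9801*(-5 + 9801) = (4398 + (-539 - 8325)) + 9801*9796 = (4398 - 8864) + 96010596 = -4466 + 96010596 = 96006130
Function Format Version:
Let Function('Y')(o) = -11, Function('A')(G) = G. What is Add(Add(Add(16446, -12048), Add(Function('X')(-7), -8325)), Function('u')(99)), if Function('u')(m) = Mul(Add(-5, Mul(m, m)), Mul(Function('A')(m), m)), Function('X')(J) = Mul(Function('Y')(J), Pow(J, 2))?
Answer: 96006130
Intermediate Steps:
Function('X')(J) = Mul(-11, Pow(J, 2))
Function('u')(m) = Mul(Pow(m, 2), Add(-5, Pow(m, 2))) (Function('u')(m) = Mul(Add(-5, Mul(m, m)), Mul(m, m)) = Mul(Add(-5, Pow(m, 2)), Pow(m, 2)) = Mul(Pow(m, 2), Add(-5, Pow(m, 2))))
Add(Add(Add(16446, -12048), Add(Function('X')(-7), -8325)), Function('u')(99)) = Add(Add(Add(16446, -12048), Add(Mul(-11, Pow(-7, 2)), -8325)), Mul(Pow(99, 2), Add(-5, Pow(99, 2)))) = Add(Add(4398, Add(Mul(-11, 49), -8325)), Mul(9801, Add(-5, 9801))) = Add(Add(4398, Add(-539, -8325)), Mul(9801, 9796)) = Add(Add(4398, -8864), 96010596) = Add(-4466, 96010596) = 96006130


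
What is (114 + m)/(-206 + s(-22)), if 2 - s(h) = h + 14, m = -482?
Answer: 92/49 ≈ 1.8776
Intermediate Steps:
s(h) = -12 - h (s(h) = 2 - (h + 14) = 2 - (14 + h) = 2 + (-14 - h) = -12 - h)
(114 + m)/(-206 + s(-22)) = (114 - 482)/(-206 + (-12 - 1*(-22))) = -368/(-206 + (-12 + 22)) = -368/(-206 + 10) = -368/(-196) = -368*(-1/196) = 92/49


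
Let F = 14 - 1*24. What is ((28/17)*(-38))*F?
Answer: 10640/17 ≈ 625.88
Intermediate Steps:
F = -10 (F = 14 - 24 = -10)
((28/17)*(-38))*F = ((28/17)*(-38))*(-10) = -1064/17*(-10) = 10640/17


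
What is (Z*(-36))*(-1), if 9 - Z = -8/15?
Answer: 1716/5 ≈ 343.20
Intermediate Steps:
Z = 143/15 (Z = 9 - (-8)/15 = 9 - 1*(-8/15) = 9 + 8/15 = 143/15 ≈ 9.5333)
(Z*(-36))*(-1) = ((143/15)*(-36))*(-1) = -1716/5*(-1) = 1716/5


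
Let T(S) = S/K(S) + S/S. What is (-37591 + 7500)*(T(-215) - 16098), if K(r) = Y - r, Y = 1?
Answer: 104631432197/216 ≈ 4.8440e+8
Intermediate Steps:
K(r) = 1 - r
T(S) = 1 + S/(1 - S) (T(S) = S/(1 - S) + S/S = S/(1 - S) + 1 = 1 + S/(1 - S))
(-37591 + 7500)*(T(-215) - 16098) = (-37591 + 7500)*(-1/(-1 - 215) - 16098) = -30091*(-1/(-216) - 16098) = -30091*(-1*(-1/216) - 16098) = -30091*(1/216 - 16098) = -30091*(-3477167/216) = 104631432197/216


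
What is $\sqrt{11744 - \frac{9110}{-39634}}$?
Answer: $\frac{\sqrt{4612117481251}}{19817} \approx 108.37$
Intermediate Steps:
$\sqrt{11744 - \frac{9110}{-39634}} = \sqrt{11744 - - \frac{4555}{19817}} = \sqrt{11744 + \frac{4555}{19817}} = \sqrt{\frac{232735403}{19817}} = \frac{\sqrt{4612117481251}}{19817}$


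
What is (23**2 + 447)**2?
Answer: 952576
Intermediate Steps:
(23**2 + 447)**2 = (529 + 447)**2 = 976**2 = 952576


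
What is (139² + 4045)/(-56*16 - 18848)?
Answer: -11683/9872 ≈ -1.1834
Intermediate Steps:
(139² + 4045)/(-56*16 - 18848) = (19321 + 4045)/(-896 - 18848) = 23366/(-19744) = 23366*(-1/19744) = -11683/9872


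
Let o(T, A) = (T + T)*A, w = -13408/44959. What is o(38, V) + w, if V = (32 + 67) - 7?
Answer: 314339920/44959 ≈ 6991.7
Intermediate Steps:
V = 92 (V = 99 - 7 = 92)
w = -13408/44959 (w = -13408*1/44959 = -13408/44959 ≈ -0.29823)
o(T, A) = 2*A*T (o(T, A) = (2*T)*A = 2*A*T)
o(38, V) + w = 2*92*38 - 13408/44959 = 6992 - 13408/44959 = 314339920/44959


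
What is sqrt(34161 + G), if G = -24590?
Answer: sqrt(9571) ≈ 97.832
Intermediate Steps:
sqrt(34161 + G) = sqrt(34161 - 24590) = sqrt(9571)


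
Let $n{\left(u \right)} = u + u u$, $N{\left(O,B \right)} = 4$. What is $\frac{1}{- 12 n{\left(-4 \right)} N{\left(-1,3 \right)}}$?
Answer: $- \frac{1}{576} \approx -0.0017361$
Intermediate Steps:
$n{\left(u \right)} = u + u^{2}$
$\frac{1}{- 12 n{\left(-4 \right)} N{\left(-1,3 \right)}} = \frac{1}{- 12 \left(- 4 \left(1 - 4\right)\right) 4} = \frac{1}{- 12 \left(\left(-4\right) \left(-3\right)\right) 4} = \frac{1}{\left(-12\right) 12 \cdot 4} = \frac{1}{\left(-144\right) 4} = \frac{1}{-576} = - \frac{1}{576}$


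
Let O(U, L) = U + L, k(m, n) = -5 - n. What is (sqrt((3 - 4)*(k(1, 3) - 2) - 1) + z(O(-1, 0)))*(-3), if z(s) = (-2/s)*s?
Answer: -3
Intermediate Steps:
O(U, L) = L + U
z(s) = -2
(sqrt((3 - 4)*(k(1, 3) - 2) - 1) + z(O(-1, 0)))*(-3) = (sqrt((3 - 4)*((-5 - 1*3) - 2) - 1) - 2)*(-3) = (sqrt(-((-5 - 3) - 2) - 1) - 2)*(-3) = (sqrt(-(-8 - 2) - 1) - 2)*(-3) = (sqrt(-1*(-10) - 1) - 2)*(-3) = (sqrt(10 - 1) - 2)*(-3) = (sqrt(9) - 2)*(-3) = (3 - 2)*(-3) = 1*(-3) = -3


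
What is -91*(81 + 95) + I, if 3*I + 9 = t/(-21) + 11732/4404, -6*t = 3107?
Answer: -2220988339/138726 ≈ -16010.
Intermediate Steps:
t = -3107/6 (t = -1/6*3107 = -3107/6 ≈ -517.83)
I = 847277/138726 (I = -3 + (-3107/6/(-21) + 11732/4404)/3 = -3 + (-3107/6*(-1/21) + 11732*(1/4404))/3 = -3 + (3107/126 + 2933/1101)/3 = -3 + (1/3)*(1263455/46242) = -3 + 1263455/138726 = 847277/138726 ≈ 6.1076)
-91*(81 + 95) + I = -91*(81 + 95) + 847277/138726 = -91*176 + 847277/138726 = -16016 + 847277/138726 = -2220988339/138726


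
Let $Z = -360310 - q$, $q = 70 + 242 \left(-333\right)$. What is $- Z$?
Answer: $279794$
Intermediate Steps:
$q = -80516$ ($q = 70 - 80586 = -80516$)
$Z = -279794$ ($Z = -360310 - -80516 = -360310 + 80516 = -279794$)
$- Z = \left(-1\right) \left(-279794\right) = 279794$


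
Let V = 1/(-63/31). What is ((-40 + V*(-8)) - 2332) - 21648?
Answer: -1513012/63 ≈ -24016.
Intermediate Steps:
V = -31/63 (V = 1/(-63*1/31) = 1/(-63/31) = -31/63 ≈ -0.49206)
((-40 + V*(-8)) - 2332) - 21648 = ((-40 - 31/63*(-8)) - 2332) - 21648 = ((-40 + 248/63) - 2332) - 21648 = (-2272/63 - 2332) - 21648 = -149188/63 - 21648 = -1513012/63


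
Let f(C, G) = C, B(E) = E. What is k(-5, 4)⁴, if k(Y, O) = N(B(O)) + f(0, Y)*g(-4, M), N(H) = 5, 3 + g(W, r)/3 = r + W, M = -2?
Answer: 625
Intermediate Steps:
g(W, r) = -9 + 3*W + 3*r (g(W, r) = -9 + 3*(r + W) = -9 + 3*(W + r) = -9 + (3*W + 3*r) = -9 + 3*W + 3*r)
k(Y, O) = 5 (k(Y, O) = 5 + 0*(-9 + 3*(-4) + 3*(-2)) = 5 + 0*(-9 - 12 - 6) = 5 + 0*(-27) = 5 + 0 = 5)
k(-5, 4)⁴ = 5⁴ = 625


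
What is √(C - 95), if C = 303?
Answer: 4*√13 ≈ 14.422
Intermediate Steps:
√(C - 95) = √(303 - 95) = √208 = 4*√13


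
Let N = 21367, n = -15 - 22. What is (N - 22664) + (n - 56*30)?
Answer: -3014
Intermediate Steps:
n = -37
(N - 22664) + (n - 56*30) = (21367 - 22664) + (-37 - 56*30) = -1297 + (-37 - 1680) = -1297 - 1717 = -3014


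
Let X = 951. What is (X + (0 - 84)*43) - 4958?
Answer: -7619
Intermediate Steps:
(X + (0 - 84)*43) - 4958 = (951 + (0 - 84)*43) - 4958 = (951 - 84*43) - 4958 = (951 - 3612) - 4958 = -2661 - 4958 = -7619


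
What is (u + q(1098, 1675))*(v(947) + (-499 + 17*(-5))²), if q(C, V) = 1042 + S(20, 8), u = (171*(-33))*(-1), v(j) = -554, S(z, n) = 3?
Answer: 2277277376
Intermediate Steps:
u = 5643 (u = -5643*(-1) = 5643)
q(C, V) = 1045 (q(C, V) = 1042 + 3 = 1045)
(u + q(1098, 1675))*(v(947) + (-499 + 17*(-5))²) = (5643 + 1045)*(-554 + (-499 + 17*(-5))²) = 6688*(-554 + (-499 - 85)²) = 6688*(-554 + (-584)²) = 6688*(-554 + 341056) = 6688*340502 = 2277277376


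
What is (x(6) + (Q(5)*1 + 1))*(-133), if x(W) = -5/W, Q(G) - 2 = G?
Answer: -5719/6 ≈ -953.17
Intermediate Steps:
Q(G) = 2 + G
(x(6) + (Q(5)*1 + 1))*(-133) = (-5/6 + ((2 + 5)*1 + 1))*(-133) = (-5*⅙ + (7*1 + 1))*(-133) = (-⅚ + (7 + 1))*(-133) = (-⅚ + 8)*(-133) = (43/6)*(-133) = -5719/6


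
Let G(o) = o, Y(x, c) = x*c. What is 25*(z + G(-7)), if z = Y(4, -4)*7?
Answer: -2975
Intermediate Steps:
Y(x, c) = c*x
z = -112 (z = -4*4*7 = -16*7 = -112)
25*(z + G(-7)) = 25*(-112 - 7) = 25*(-119) = -2975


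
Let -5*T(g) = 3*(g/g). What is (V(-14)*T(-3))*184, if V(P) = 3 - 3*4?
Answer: 4968/5 ≈ 993.60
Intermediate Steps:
T(g) = -3/5 (T(g) = -3*g/g/5 = -3/5)
V(P) = -9 (V(P) = 3 - 12 = -9)
(V(-14)*T(-3))*184 = -9*(-3/5)*184 = (27/5)*184 = 4968/5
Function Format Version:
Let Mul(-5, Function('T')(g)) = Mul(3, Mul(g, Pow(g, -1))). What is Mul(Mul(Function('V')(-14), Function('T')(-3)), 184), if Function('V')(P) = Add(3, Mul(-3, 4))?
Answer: Rational(4968, 5) ≈ 993.60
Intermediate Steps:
Function('T')(g) = Rational(-3, 5) (Function('T')(g) = Mul(Rational(-1, 5), Mul(3, Mul(g, Pow(g, -1)))) = Mul(Rational(-1, 5), Mul(3, 1)) = Mul(Rational(-1, 5), 3) = Rational(-3, 5))
Function('V')(P) = -9 (Function('V')(P) = Add(3, -12) = -9)
Mul(Mul(Function('V')(-14), Function('T')(-3)), 184) = Mul(Mul(-9, Rational(-3, 5)), 184) = Mul(Rational(27, 5), 184) = Rational(4968, 5)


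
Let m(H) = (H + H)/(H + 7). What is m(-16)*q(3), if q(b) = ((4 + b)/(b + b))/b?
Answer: 112/81 ≈ 1.3827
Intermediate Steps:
q(b) = (4 + b)/(2*b²) (q(b) = ((4 + b)/((2*b)))/b = ((4 + b)*(1/(2*b)))/b = ((4 + b)/(2*b))/b = (4 + b)/(2*b²))
m(H) = 2*H/(7 + H) (m(H) = (2*H)/(7 + H) = 2*H/(7 + H))
m(-16)*q(3) = (2*(-16)/(7 - 16))*((½)*(4 + 3)/3²) = (2*(-16)/(-9))*((½)*(⅑)*7) = (2*(-16)*(-⅑))*(7/18) = (32/9)*(7/18) = 112/81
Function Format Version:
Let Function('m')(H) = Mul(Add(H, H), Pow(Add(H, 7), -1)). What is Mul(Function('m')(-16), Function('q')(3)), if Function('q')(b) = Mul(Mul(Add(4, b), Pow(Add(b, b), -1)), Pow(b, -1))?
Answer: Rational(112, 81) ≈ 1.3827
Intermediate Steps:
Function('q')(b) = Mul(Rational(1, 2), Pow(b, -2), Add(4, b)) (Function('q')(b) = Mul(Mul(Add(4, b), Pow(Mul(2, b), -1)), Pow(b, -1)) = Mul(Mul(Add(4, b), Mul(Rational(1, 2), Pow(b, -1))), Pow(b, -1)) = Mul(Mul(Rational(1, 2), Pow(b, -1), Add(4, b)), Pow(b, -1)) = Mul(Rational(1, 2), Pow(b, -2), Add(4, b)))
Function('m')(H) = Mul(2, H, Pow(Add(7, H), -1)) (Function('m')(H) = Mul(Mul(2, H), Pow(Add(7, H), -1)) = Mul(2, H, Pow(Add(7, H), -1)))
Mul(Function('m')(-16), Function('q')(3)) = Mul(Mul(2, -16, Pow(Add(7, -16), -1)), Mul(Rational(1, 2), Pow(3, -2), Add(4, 3))) = Mul(Mul(2, -16, Pow(-9, -1)), Mul(Rational(1, 2), Rational(1, 9), 7)) = Mul(Mul(2, -16, Rational(-1, 9)), Rational(7, 18)) = Mul(Rational(32, 9), Rational(7, 18)) = Rational(112, 81)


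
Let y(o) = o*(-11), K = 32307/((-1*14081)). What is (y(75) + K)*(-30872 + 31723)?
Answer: -9913411332/14081 ≈ -7.0403e+5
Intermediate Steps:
K = -32307/14081 (K = 32307/(-14081) = 32307*(-1/14081) = -32307/14081 ≈ -2.2944)
y(o) = -11*o
(y(75) + K)*(-30872 + 31723) = (-11*75 - 32307/14081)*(-30872 + 31723) = (-825 - 32307/14081)*851 = -11649132/14081*851 = -9913411332/14081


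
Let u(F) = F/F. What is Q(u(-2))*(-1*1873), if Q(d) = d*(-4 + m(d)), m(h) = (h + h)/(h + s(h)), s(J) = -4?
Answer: 26222/3 ≈ 8740.7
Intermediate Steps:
u(F) = 1
m(h) = 2*h/(-4 + h) (m(h) = (h + h)/(h - 4) = (2*h)/(-4 + h) = 2*h/(-4 + h))
Q(d) = d*(-4 + 2*d/(-4 + d))
Q(u(-2))*(-1*1873) = (2*1*(8 - 1*1)/(-4 + 1))*(-1*1873) = (2*1*(8 - 1)/(-3))*(-1873) = (2*1*(-1/3)*7)*(-1873) = -14/3*(-1873) = 26222/3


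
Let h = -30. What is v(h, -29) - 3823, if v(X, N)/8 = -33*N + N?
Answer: 3601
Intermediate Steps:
v(X, N) = -256*N (v(X, N) = 8*(-33*N + N) = 8*(-32*N) = -256*N)
v(h, -29) - 3823 = -256*(-29) - 3823 = 7424 - 3823 = 3601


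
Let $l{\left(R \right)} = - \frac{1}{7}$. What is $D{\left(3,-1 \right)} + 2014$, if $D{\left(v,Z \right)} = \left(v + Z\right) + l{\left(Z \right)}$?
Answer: $\frac{14111}{7} \approx 2015.9$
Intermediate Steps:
$l{\left(R \right)} = - \frac{1}{7}$ ($l{\left(R \right)} = \left(-1\right) \frac{1}{7} = - \frac{1}{7}$)
$D{\left(v,Z \right)} = - \frac{1}{7} + Z + v$ ($D{\left(v,Z \right)} = \left(v + Z\right) - \frac{1}{7} = \left(Z + v\right) - \frac{1}{7} = - \frac{1}{7} + Z + v$)
$D{\left(3,-1 \right)} + 2014 = \left(- \frac{1}{7} - 1 + 3\right) + 2014 = \frac{13}{7} + 2014 = \frac{14111}{7}$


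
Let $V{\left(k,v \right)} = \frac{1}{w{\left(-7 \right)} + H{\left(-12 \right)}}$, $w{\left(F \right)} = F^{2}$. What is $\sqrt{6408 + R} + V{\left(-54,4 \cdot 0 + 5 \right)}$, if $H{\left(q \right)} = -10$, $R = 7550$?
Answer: $\frac{1}{39} + \sqrt{13958} \approx 118.17$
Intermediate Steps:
$V{\left(k,v \right)} = \frac{1}{39}$ ($V{\left(k,v \right)} = \frac{1}{\left(-7\right)^{2} - 10} = \frac{1}{49 - 10} = \frac{1}{39}$)
$\sqrt{6408 + R} + V{\left(-54,4 \cdot 0 + 5 \right)} = \sqrt{6408 + 7550} + \frac{1}{39} = \sqrt{13958} + \frac{1}{39} = \frac{1}{39} + \sqrt{13958}$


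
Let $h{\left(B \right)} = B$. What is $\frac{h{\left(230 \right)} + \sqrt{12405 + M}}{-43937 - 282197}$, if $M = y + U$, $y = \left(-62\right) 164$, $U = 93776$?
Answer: $- \frac{115}{163067} - \frac{\sqrt{96013}}{326134} \approx -0.0016553$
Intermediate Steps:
$y = -10168$
$M = 83608$ ($M = -10168 + 93776 = 83608$)
$\frac{h{\left(230 \right)} + \sqrt{12405 + M}}{-43937 - 282197} = \frac{230 + \sqrt{12405 + 83608}}{-43937 - 282197} = \frac{230 + \sqrt{96013}}{-326134} = \left(230 + \sqrt{96013}\right) \left(- \frac{1}{326134}\right) = - \frac{115}{163067} - \frac{\sqrt{96013}}{326134}$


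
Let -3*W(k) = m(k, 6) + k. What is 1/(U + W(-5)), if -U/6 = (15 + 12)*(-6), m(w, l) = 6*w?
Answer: 3/2951 ≈ 0.0010166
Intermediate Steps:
U = 972 (U = -6*(15 + 12)*(-6) = -162*(-6) = -6*(-162) = 972)
W(k) = -7*k/3 (W(k) = -(6*k + k)/3 = -7*k/3)
1/(U + W(-5)) = 1/(972 - 7/3*(-5)) = 1/(972 + 35/3) = 1/(2951/3) = 3/2951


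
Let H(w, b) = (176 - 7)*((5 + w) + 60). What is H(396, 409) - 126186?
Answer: -48277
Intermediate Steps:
H(w, b) = 10985 + 169*w (H(w, b) = 169*(65 + w) = 10985 + 169*w)
H(396, 409) - 126186 = (10985 + 169*396) - 126186 = (10985 + 66924) - 126186 = 77909 - 126186 = -48277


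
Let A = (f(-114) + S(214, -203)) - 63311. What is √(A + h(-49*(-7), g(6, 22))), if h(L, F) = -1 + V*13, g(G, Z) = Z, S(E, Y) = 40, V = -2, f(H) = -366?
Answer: 4*I*√3979 ≈ 252.32*I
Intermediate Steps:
A = -63637 (A = (-366 + 40) - 63311 = -326 - 63311 = -63637)
h(L, F) = -27 (h(L, F) = -1 - 2*13 = -1 - 26 = -27)
√(A + h(-49*(-7), g(6, 22))) = √(-63637 - 27) = √(-63664) = 4*I*√3979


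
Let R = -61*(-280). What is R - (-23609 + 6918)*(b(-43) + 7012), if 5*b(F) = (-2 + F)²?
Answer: 123814227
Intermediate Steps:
R = 17080
b(F) = (-2 + F)²/5
R - (-23609 + 6918)*(b(-43) + 7012) = 17080 - (-23609 + 6918)*((-2 - 43)²/5 + 7012) = 17080 - (-16691)*((⅕)*(-45)² + 7012) = 17080 - (-16691)*((⅕)*2025 + 7012) = 17080 - (-16691)*(405 + 7012) = 17080 - (-16691)*7417 = 17080 - 1*(-123797147) = 17080 + 123797147 = 123814227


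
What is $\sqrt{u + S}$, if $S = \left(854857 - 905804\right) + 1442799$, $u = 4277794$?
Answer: $\sqrt{5669646} \approx 2381.1$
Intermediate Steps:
$S = 1391852$ ($S = -50947 + 1442799 = 1391852$)
$\sqrt{u + S} = \sqrt{4277794 + 1391852} = \sqrt{5669646}$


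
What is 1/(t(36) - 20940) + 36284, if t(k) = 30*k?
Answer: 720600239/19860 ≈ 36284.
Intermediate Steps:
1/(t(36) - 20940) + 36284 = 1/(30*36 - 20940) + 36284 = 1/(1080 - 20940) + 36284 = 1/(-19860) + 36284 = -1/19860 + 36284 = 720600239/19860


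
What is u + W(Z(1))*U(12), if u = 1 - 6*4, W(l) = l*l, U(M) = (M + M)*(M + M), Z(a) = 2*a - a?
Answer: 553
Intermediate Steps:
Z(a) = a
U(M) = 4*M² (U(M) = (2*M)*(2*M) = 4*M²)
W(l) = l²
u = -23 (u = 1 - 24 = -23)
u + W(Z(1))*U(12) = -23 + 1²*(4*12²) = -23 + 1*(4*144) = -23 + 1*576 = -23 + 576 = 553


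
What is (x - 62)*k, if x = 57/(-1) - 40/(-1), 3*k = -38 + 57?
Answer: -1501/3 ≈ -500.33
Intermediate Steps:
k = 19/3 (k = (-38 + 57)/3 = (1/3)*19 = 19/3 ≈ 6.3333)
x = -17 (x = 57*(-1) - 40*(-1) = -57 + 40 = -17)
(x - 62)*k = (-17 - 62)*(19/3) = -79*19/3 = -1501/3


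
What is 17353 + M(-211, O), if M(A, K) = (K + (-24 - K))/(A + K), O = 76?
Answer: 780893/45 ≈ 17353.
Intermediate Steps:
M(A, K) = -24/(A + K)
17353 + M(-211, O) = 17353 - 24/(-211 + 76) = 17353 - 24/(-135) = 17353 - 24*(-1/135) = 17353 + 8/45 = 780893/45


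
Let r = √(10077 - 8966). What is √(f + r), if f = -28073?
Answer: √(-28073 + √1111) ≈ 167.45*I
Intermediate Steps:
r = √1111 ≈ 33.332
√(f + r) = √(-28073 + √1111)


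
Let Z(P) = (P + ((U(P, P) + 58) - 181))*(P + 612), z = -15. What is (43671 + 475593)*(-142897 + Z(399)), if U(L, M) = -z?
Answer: 78566720256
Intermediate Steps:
U(L, M) = 15 (U(L, M) = -1*(-15) = 15)
Z(P) = (-108 + P)*(612 + P) (Z(P) = (P + ((15 + 58) - 181))*(P + 612) = (P + (73 - 181))*(612 + P) = (P - 108)*(612 + P) = (-108 + P)*(612 + P))
(43671 + 475593)*(-142897 + Z(399)) = (43671 + 475593)*(-142897 + (-66096 + 399² + 504*399)) = 519264*(-142897 + (-66096 + 159201 + 201096)) = 519264*(-142897 + 294201) = 519264*151304 = 78566720256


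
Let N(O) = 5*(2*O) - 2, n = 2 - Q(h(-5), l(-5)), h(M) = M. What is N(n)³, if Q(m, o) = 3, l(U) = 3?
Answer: -1728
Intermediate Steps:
n = -1 (n = 2 - 1*3 = 2 - 3 = -1)
N(O) = -2 + 10*O (N(O) = 10*O - 2 = -2 + 10*O)
N(n)³ = (-2 + 10*(-1))³ = (-2 - 10)³ = (-12)³ = -1728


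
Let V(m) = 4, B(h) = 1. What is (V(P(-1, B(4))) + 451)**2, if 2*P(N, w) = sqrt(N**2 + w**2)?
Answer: 207025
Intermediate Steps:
P(N, w) = sqrt(N**2 + w**2)/2
(V(P(-1, B(4))) + 451)**2 = (4 + 451)**2 = 455**2 = 207025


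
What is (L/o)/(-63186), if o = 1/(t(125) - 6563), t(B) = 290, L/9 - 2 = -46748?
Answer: -439856487/10531 ≈ -41768.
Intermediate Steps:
L = -420714 (L = 18 + 9*(-46748) = 18 - 420732 = -420714)
o = -1/6273 (o = 1/(290 - 6563) = 1/(-6273) = -1/6273 ≈ -0.00015941)
(L/o)/(-63186) = -420714/(-1/6273)/(-63186) = -420714*(-6273)*(-1/63186) = 2639138922*(-1/63186) = -439856487/10531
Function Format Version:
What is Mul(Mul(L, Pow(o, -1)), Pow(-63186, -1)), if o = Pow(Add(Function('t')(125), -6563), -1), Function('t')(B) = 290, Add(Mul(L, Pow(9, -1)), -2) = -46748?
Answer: Rational(-439856487, 10531) ≈ -41768.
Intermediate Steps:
L = -420714 (L = Add(18, Mul(9, -46748)) = Add(18, -420732) = -420714)
o = Rational(-1, 6273) (o = Pow(Add(290, -6563), -1) = Pow(-6273, -1) = Rational(-1, 6273) ≈ -0.00015941)
Mul(Mul(L, Pow(o, -1)), Pow(-63186, -1)) = Mul(Mul(-420714, Pow(Rational(-1, 6273), -1)), Pow(-63186, -1)) = Mul(Mul(-420714, -6273), Rational(-1, 63186)) = Mul(2639138922, Rational(-1, 63186)) = Rational(-439856487, 10531)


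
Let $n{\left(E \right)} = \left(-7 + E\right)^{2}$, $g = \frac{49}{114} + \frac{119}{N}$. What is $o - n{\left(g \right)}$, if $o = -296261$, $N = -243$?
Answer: $- \frac{25265464265797}{85266756} \approx -2.9631 \cdot 10^{5}$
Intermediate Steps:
$g = - \frac{553}{9234}$ ($g = \frac{49}{114} + \frac{119}{-243} = 49 \cdot \frac{1}{114} + 119 \left(- \frac{1}{243}\right) = \frac{49}{114} - \frac{119}{243} = - \frac{553}{9234} \approx -0.059887$)
$o - n{\left(g \right)} = -296261 - \left(-7 - \frac{553}{9234}\right)^{2} = -296261 - \left(- \frac{65191}{9234}\right)^{2} = -296261 - \frac{4249866481}{85266756} = - \frac{25265464265797}{85266756}$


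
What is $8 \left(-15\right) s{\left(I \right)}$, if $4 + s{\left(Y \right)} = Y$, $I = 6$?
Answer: $-240$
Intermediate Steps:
$s{\left(Y \right)} = -4 + Y$
$8 \left(-15\right) s{\left(I \right)} = 8 \left(-15\right) \left(-4 + 6\right) = \left(-120\right) 2 = -240$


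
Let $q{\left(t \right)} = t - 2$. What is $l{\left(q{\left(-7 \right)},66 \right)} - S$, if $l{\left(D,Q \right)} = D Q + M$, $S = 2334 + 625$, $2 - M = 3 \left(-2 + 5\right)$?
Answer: $-3560$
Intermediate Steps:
$M = -7$ ($M = 2 - 3 \left(-2 + 5\right) = 2 - 3 \cdot 3 = 2 - 9 = -7$)
$S = 2959$
$q{\left(t \right)} = -2 + t$ ($q{\left(t \right)} = t - 2 = -2 + t$)
$l{\left(D,Q \right)} = -7 + D Q$ ($l{\left(D,Q \right)} = D Q - 7 = -7 + D Q$)
$l{\left(q{\left(-7 \right)},66 \right)} - S = \left(-7 + \left(-2 - 7\right) 66\right) - 2959 = \left(-7 - 594\right) - 2959 = -601 - 2959 = -3560$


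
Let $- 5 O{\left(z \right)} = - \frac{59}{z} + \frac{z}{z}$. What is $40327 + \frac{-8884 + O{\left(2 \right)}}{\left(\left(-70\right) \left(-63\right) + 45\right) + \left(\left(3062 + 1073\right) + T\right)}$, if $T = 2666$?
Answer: $\frac{4539118337}{112560} \approx 40326.0$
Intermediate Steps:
$O{\left(z \right)} = - \frac{1}{5} + \frac{59}{5 z}$ ($O{\left(z \right)} = - \frac{- \frac{59}{z} + \frac{z}{z}}{5} = - \frac{- \frac{59}{z} + 1}{5} = - \frac{1 - \frac{59}{z}}{5} = - \frac{1}{5} + \frac{59}{5 z}$)
$40327 + \frac{-8884 + O{\left(2 \right)}}{\left(\left(-70\right) \left(-63\right) + 45\right) + \left(\left(3062 + 1073\right) + T\right)} = 40327 + \frac{-8884 + \frac{59 - 2}{5 \cdot 2}}{\left(\left(-70\right) \left(-63\right) + 45\right) + \left(\left(3062 + 1073\right) + 2666\right)} = 40327 + \frac{-8884 + \frac{1}{5} \cdot \frac{1}{2} \left(59 - 2\right)}{\left(4410 + 45\right) + \left(4135 + 2666\right)} = 40327 + \frac{-8884 + \frac{1}{5} \cdot \frac{1}{2} \cdot 57}{4455 + 6801} = 40327 + \frac{-8884 + \frac{57}{10}}{11256} = 40327 - \frac{88783}{112560} = \frac{4539118337}{112560}$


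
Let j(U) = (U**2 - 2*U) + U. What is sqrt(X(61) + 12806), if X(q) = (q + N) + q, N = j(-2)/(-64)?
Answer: sqrt(827386)/8 ≈ 113.70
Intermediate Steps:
j(U) = U**2 - U
N = -3/32 (N = -2*(-1 - 2)/(-64) = -2*(-3)*(-1/64) = 6*(-1/64) = -3/32 ≈ -0.093750)
X(q) = -3/32 + 2*q (X(q) = (q - 3/32) + q = (-3/32 + q) + q = -3/32 + 2*q)
sqrt(X(61) + 12806) = sqrt((-3/32 + 2*61) + 12806) = sqrt((-3/32 + 122) + 12806) = sqrt(3901/32 + 12806) = sqrt(413693/32) = sqrt(827386)/8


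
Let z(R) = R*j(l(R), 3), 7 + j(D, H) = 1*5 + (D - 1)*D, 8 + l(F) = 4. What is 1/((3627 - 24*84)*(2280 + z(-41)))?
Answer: 1/2484162 ≈ 4.0255e-7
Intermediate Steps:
l(F) = -4 (l(F) = -8 + 4 = -4)
j(D, H) = -2 + D*(-1 + D) (j(D, H) = -7 + (1*5 + (D - 1)*D) = -7 + (5 + (-1 + D)*D) = -7 + (5 + D*(-1 + D)) = -2 + D*(-1 + D))
z(R) = 18*R (z(R) = R*(-2 + (-4)² - 1*(-4)) = R*(-2 + 16 + 4) = R*18 = 18*R)
1/((3627 - 24*84)*(2280 + z(-41))) = 1/((3627 - 24*84)*(2280 + 18*(-41))) = 1/((3627 - 2016)*(2280 - 738)) = 1/(1611*1542) = 1/2484162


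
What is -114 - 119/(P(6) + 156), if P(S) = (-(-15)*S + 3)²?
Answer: -1003889/8805 ≈ -114.01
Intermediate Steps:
P(S) = (3 + 15*S)² (P(S) = (15*S + 3)² = (3 + 15*S)²)
-114 - 119/(P(6) + 156) = -114 - 119/(9*(1 + 5*6)² + 156) = -114 - 119/(9*(1 + 30)² + 156) = -114 - 119/(9*31² + 156) = -114 - 119/(9*961 + 156) = -114 - 119/(8649 + 156) = -114 - 119/8805 = -1003889/8805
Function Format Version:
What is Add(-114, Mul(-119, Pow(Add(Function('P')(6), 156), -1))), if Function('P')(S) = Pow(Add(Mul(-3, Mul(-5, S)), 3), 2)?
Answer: Rational(-1003889, 8805) ≈ -114.01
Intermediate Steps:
Function('P')(S) = Pow(Add(3, Mul(15, S)), 2) (Function('P')(S) = Pow(Add(Mul(15, S), 3), 2) = Pow(Add(3, Mul(15, S)), 2))
Add(-114, Mul(-119, Pow(Add(Function('P')(6), 156), -1))) = Add(-114, Mul(-119, Pow(Add(Mul(9, Pow(Add(1, Mul(5, 6)), 2)), 156), -1))) = Add(-114, Mul(-119, Pow(Add(Mul(9, Pow(Add(1, 30), 2)), 156), -1))) = Add(-114, Mul(-119, Pow(Add(Mul(9, Pow(31, 2)), 156), -1))) = Add(-114, Mul(-119, Pow(Add(Mul(9, 961), 156), -1))) = Add(-114, Mul(-119, Pow(Add(8649, 156), -1))) = Add(-114, Mul(-119, Pow(8805, -1))) = Add(-114, Mul(-119, Rational(1, 8805))) = Add(-114, Rational(-119, 8805)) = Rational(-1003889, 8805)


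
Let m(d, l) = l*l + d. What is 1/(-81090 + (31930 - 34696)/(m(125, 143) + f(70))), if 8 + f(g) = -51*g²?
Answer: -114667/9298345647 ≈ -1.2332e-5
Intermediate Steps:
f(g) = -8 - 51*g²
m(d, l) = d + l² (m(d, l) = l² + d = d + l²)
1/(-81090 + (31930 - 34696)/(m(125, 143) + f(70))) = 1/(-81090 + (31930 - 34696)/((125 + 143²) + (-8 - 51*70²))) = 1/(-81090 - 2766/((125 + 20449) + (-8 - 51*4900))) = 1/(-81090 - 2766/(20574 + (-8 - 249900))) = 1/(-81090 - 2766/(20574 - 249908)) = 1/(-81090 - 2766/(-229334)) = 1/(-81090 - 2766*(-1/229334)) = 1/(-81090 + 1383/114667) = 1/(-9298345647/114667) = -114667/9298345647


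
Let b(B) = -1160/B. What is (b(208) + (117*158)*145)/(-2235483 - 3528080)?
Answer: -69692075/149852638 ≈ -0.46507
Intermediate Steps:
(b(208) + (117*158)*145)/(-2235483 - 3528080) = (-1160/208 + (117*158)*145)/(-2235483 - 3528080) = (-1160*1/208 + 18486*145)/(-5763563) = (-145/26 + 2680470)*(-1/5763563) = (69692075/26)*(-1/5763563) = -69692075/149852638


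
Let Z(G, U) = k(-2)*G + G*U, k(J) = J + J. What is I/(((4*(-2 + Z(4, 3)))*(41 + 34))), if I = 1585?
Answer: -317/360 ≈ -0.88056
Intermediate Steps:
k(J) = 2*J
Z(G, U) = -4*G + G*U (Z(G, U) = (2*(-2))*G + G*U = -4*G + G*U)
I/(((4*(-2 + Z(4, 3)))*(41 + 34))) = 1585/(((4*(-2 + 4*(-4 + 3)))*(41 + 34))) = 1585/(((4*(-2 + 4*(-1)))*75)) = 1585/(((4*(-2 - 4))*75)) = 1585/(((4*(-6))*75)) = 1585/((-24*75)) = 1585/(-1800) = 1585*(-1/1800) = -317/360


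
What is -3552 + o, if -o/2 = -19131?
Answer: 34710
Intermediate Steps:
o = 38262 (o = -2*(-19131) = 38262)
-3552 + o = -3552 + 38262 = 34710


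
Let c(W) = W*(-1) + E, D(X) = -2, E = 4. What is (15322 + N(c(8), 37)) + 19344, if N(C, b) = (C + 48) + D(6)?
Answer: 34708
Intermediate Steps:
c(W) = 4 - W (c(W) = W*(-1) + 4 = -W + 4 = 4 - W)
N(C, b) = 46 + C (N(C, b) = (C + 48) - 2 = (48 + C) - 2 = 46 + C)
(15322 + N(c(8), 37)) + 19344 = (15322 + (46 + (4 - 1*8))) + 19344 = (15322 + (46 + (4 - 8))) + 19344 = (15322 + (46 - 4)) + 19344 = (15322 + 42) + 19344 = 15364 + 19344 = 34708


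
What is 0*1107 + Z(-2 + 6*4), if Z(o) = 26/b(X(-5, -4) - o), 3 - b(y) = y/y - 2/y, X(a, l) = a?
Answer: 27/2 ≈ 13.500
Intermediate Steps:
b(y) = 2 + 2/y (b(y) = 3 - (y/y - 2/y) = 3 - (1 - 2/y) = 3 + (-1 + 2/y) = 2 + 2/y)
Z(o) = 26/(2 + 2/(-5 - o))
0*1107 + Z(-2 + 6*4) = 0*1107 + 13*(5 + (-2 + 6*4))/(4 + (-2 + 6*4)) = 0 + 13*(5 + (-2 + 24))/(4 + (-2 + 24)) = 0 + 13*(5 + 22)/(4 + 22) = 0 + 13*27/26 = 0 + 13*(1/26)*27 = 0 + 27/2 = 27/2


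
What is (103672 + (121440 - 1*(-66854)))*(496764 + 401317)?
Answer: 262209117246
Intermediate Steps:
(103672 + (121440 - 1*(-66854)))*(496764 + 401317) = (103672 + (121440 + 66854))*898081 = (103672 + 188294)*898081 = 291966*898081 = 262209117246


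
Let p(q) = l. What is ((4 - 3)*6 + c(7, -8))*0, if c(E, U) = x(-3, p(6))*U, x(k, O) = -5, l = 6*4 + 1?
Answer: 0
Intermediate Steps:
l = 25 (l = 24 + 1 = 25)
p(q) = 25
c(E, U) = -5*U
((4 - 3)*6 + c(7, -8))*0 = ((4 - 3)*6 - 5*(-8))*0 = (1*6 + 40)*0 = (6 + 40)*0 = 46*0 = 0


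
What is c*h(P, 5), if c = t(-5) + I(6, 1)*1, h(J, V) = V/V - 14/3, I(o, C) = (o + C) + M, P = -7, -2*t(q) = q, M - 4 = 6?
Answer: -143/2 ≈ -71.500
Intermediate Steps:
M = 10 (M = 4 + 6 = 10)
t(q) = -q/2
I(o, C) = 10 + C + o (I(o, C) = (o + C) + 10 = (C + o) + 10 = 10 + C + o)
h(J, V) = -11/3 (h(J, V) = 1 - 14*⅓ = 1 - 14/3 = -11/3)
c = 39/2 (c = -½*(-5) + (10 + 1 + 6)*1 = 5/2 + 17*1 = 5/2 + 17 = 39/2 ≈ 19.500)
c*h(P, 5) = (39/2)*(-11/3) = -143/2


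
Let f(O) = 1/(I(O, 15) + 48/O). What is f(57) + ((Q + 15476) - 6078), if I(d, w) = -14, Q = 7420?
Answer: 4204481/250 ≈ 16818.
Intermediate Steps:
f(O) = 1/(-14 + 48/O)
f(57) + ((Q + 15476) - 6078) = (½)*57/(24 - 7*57) + ((7420 + 15476) - 6078) = (½)*57/(24 - 399) + (22896 - 6078) = (½)*57/(-375) + 16818 = (½)*57*(-1/375) + 16818 = -19/250 + 16818 = 4204481/250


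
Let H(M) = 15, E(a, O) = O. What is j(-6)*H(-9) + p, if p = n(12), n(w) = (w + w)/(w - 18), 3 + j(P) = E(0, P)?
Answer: -139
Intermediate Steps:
j(P) = -3 + P
n(w) = 2*w/(-18 + w) (n(w) = (2*w)/(-18 + w) = 2*w/(-18 + w))
p = -4 (p = 2*12/(-18 + 12) = 2*12/(-6) = 2*12*(-1/6) = -4)
j(-6)*H(-9) + p = (-3 - 6)*15 - 4 = -9*15 - 4 = -135 - 4 = -139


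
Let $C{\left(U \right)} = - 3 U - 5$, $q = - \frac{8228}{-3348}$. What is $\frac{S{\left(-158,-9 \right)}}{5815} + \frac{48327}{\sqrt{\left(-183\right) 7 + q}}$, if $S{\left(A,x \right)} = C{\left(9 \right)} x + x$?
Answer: $\frac{279}{5815} - \frac{144981 i \sqrt{24880755}}{535070} \approx 0.047979 - 1351.6 i$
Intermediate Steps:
$q = \frac{2057}{837}$ ($q = \left(-8228\right) \left(- \frac{1}{3348}\right) = \frac{2057}{837} \approx 2.4576$)
$C{\left(U \right)} = -5 - 3 U$
$S{\left(A,x \right)} = - 31 x$ ($S{\left(A,x \right)} = \left(-5 - 27\right) x + x = - 32 x + x = - 31 x$)
$\frac{S{\left(-158,-9 \right)}}{5815} + \frac{48327}{\sqrt{\left(-183\right) 7 + q}} = \frac{\left(-31\right) \left(-9\right)}{5815} + \frac{48327}{\sqrt{\left(-183\right) 7 + \frac{2057}{837}}} = 279 \cdot \frac{1}{5815} + \frac{48327}{\sqrt{-1281 + \frac{2057}{837}}} = \frac{279}{5815} + \frac{48327}{\sqrt{- \frac{1070140}{837}}} = \frac{279}{5815} + \frac{48327}{\frac{2}{279} i \sqrt{24880755}} = \frac{279}{5815} + 48327 \left(- \frac{3 i \sqrt{24880755}}{535070}\right) = \frac{279}{5815} - \frac{144981 i \sqrt{24880755}}{535070}$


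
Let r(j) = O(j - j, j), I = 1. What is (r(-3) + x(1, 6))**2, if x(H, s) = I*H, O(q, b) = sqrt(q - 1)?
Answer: 2*I ≈ 2.0*I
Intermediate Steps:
O(q, b) = sqrt(-1 + q)
r(j) = I (r(j) = sqrt(-1 + (j - j)) = sqrt(-1 + 0) = sqrt(-1) = I)
x(H, s) = H (x(H, s) = 1*H = H)
(r(-3) + x(1, 6))**2 = (I + 1)**2 = (1 + I)**2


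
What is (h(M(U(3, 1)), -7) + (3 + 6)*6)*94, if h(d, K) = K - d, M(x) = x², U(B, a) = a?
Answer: 4324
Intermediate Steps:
(h(M(U(3, 1)), -7) + (3 + 6)*6)*94 = ((-7 - 1*1²) + (3 + 6)*6)*94 = ((-7 - 1*1) + 9*6)*94 = ((-7 - 1) + 54)*94 = (-8 + 54)*94 = 46*94 = 4324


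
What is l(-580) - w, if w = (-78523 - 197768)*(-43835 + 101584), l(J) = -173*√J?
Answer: 15955528959 - 346*I*√145 ≈ 1.5956e+10 - 4166.4*I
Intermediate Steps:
w = -15955528959 (w = -276291*57749 = -15955528959)
l(-580) - w = -346*I*√145 - 1*(-15955528959) = -346*I*√145 + 15955528959 = 15955528959 - 346*I*√145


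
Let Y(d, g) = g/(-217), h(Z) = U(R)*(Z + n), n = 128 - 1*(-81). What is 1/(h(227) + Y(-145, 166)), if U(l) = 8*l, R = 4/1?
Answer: 217/3027418 ≈ 7.1678e-5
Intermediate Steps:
R = 4 (R = 4*1 = 4)
n = 209 (n = 128 + 81 = 209)
h(Z) = 6688 + 32*Z (h(Z) = (8*4)*(Z + 209) = 32*(209 + Z) = 6688 + 32*Z)
Y(d, g) = -g/217 (Y(d, g) = g*(-1/217) = -g/217)
1/(h(227) + Y(-145, 166)) = 1/((6688 + 32*227) - 1/217*166) = 1/((6688 + 7264) - 166/217) = 1/(13952 - 166/217) = 1/(3027418/217) = 217/3027418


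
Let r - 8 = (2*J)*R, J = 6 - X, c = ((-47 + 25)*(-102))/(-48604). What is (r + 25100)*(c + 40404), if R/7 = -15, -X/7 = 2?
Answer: 10264750046244/12151 ≈ 8.4477e+8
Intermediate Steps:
X = -14 (X = -7*2 = -14)
R = -105 (R = 7*(-15) = -105)
c = -561/12151 (c = -22*(-102)*(-1/48604) = 2244*(-1/48604) = -561/12151 ≈ -0.046169)
J = 20 (J = 6 - 1*(-14) = 6 + 14 = 20)
r = -4192 (r = 8 + (2*20)*(-105) = 8 + 40*(-105) = 8 - 4200 = -4192)
(r + 25100)*(c + 40404) = (-4192 + 25100)*(-561/12151 + 40404) = 20908*(490948443/12151) = 10264750046244/12151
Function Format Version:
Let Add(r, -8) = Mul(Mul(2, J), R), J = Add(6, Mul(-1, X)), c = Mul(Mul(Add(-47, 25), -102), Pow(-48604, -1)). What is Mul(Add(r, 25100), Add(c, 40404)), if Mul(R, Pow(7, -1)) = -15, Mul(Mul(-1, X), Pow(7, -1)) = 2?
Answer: Rational(10264750046244, 12151) ≈ 8.4477e+8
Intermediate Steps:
X = -14 (X = Mul(-7, 2) = -14)
R = -105 (R = Mul(7, -15) = -105)
c = Rational(-561, 12151) (c = Mul(Mul(-22, -102), Rational(-1, 48604)) = Mul(2244, Rational(-1, 48604)) = Rational(-561, 12151) ≈ -0.046169)
J = 20 (J = Add(6, Mul(-1, -14)) = Add(6, 14) = 20)
r = -4192 (r = Add(8, Mul(Mul(2, 20), -105)) = Add(8, Mul(40, -105)) = Add(8, -4200) = -4192)
Mul(Add(r, 25100), Add(c, 40404)) = Mul(Add(-4192, 25100), Add(Rational(-561, 12151), 40404)) = Mul(20908, Rational(490948443, 12151)) = Rational(10264750046244, 12151)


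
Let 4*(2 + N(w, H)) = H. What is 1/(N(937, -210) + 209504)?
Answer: 2/418899 ≈ 4.7744e-6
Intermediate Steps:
N(w, H) = -2 + H/4
1/(N(937, -210) + 209504) = 1/((-2 + (1/4)*(-210)) + 209504) = 1/((-2 - 105/2) + 209504) = 1/(-109/2 + 209504) = 1/(418899/2) = 2/418899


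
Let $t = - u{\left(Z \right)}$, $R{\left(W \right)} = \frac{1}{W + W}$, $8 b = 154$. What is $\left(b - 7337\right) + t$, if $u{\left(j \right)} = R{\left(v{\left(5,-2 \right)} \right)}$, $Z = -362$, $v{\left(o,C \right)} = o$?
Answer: $- \frac{146357}{20} \approx -7317.9$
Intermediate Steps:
$b = \frac{77}{4}$ ($b = \frac{1}{8} \cdot 154 = \frac{77}{4} \approx 19.25$)
$R{\left(W \right)} = \frac{1}{2 W}$
$u{\left(j \right)} = \frac{1}{10}$ ($u{\left(j \right)} = \frac{1}{2 \cdot 5} = \frac{1}{2} \cdot \frac{1}{5} = \frac{1}{10}$)
$t = - \frac{1}{10}$ ($t = \left(-1\right) \frac{1}{10} = - \frac{1}{10} \approx -0.1$)
$\left(b - 7337\right) + t = \left(\frac{77}{4} - 7337\right) - \frac{1}{10} = - \frac{29271}{4} - \frac{1}{10} = - \frac{146357}{20}$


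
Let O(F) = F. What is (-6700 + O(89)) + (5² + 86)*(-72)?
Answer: -14603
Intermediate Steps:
(-6700 + O(89)) + (5² + 86)*(-72) = (-6700 + 89) + (5² + 86)*(-72) = -6611 + (25 + 86)*(-72) = -6611 + 111*(-72) = -6611 - 7992 = -14603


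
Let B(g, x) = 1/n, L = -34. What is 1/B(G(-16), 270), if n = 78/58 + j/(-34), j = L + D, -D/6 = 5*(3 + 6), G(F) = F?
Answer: 5071/493 ≈ 10.286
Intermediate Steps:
D = -270 (D = -30*(3 + 6) = -30*9 = -6*45 = -270)
j = -304 (j = -34 - 270 = -304)
n = 5071/493 (n = 78/58 - 304/(-34) = 78*(1/58) - 304*(-1/34) = 39/29 + 152/17 = 5071/493 ≈ 10.286)
B(g, x) = 493/5071 (B(g, x) = 1/(5071/493) = 493/5071)
1/B(G(-16), 270) = 1/(493/5071) = 5071/493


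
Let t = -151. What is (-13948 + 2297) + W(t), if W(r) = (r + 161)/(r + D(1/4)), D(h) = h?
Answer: -7025593/603 ≈ -11651.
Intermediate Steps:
W(r) = (161 + r)/(¼ + r) (W(r) = (r + 161)/(r + 1/4) = (161 + r)/(r + ¼) = (161 + r)/(¼ + r))
(-13948 + 2297) + W(t) = (-13948 + 2297) + 4*(161 - 151)/(1 + 4*(-151)) = -11651 + 4*10/(1 - 604) = -11651 + 4*10/(-603) = -11651 + 4*(-1/603)*10 = -11651 - 40/603 = -7025593/603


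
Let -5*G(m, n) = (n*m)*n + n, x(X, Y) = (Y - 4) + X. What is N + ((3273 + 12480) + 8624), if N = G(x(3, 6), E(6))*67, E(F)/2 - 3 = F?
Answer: 12139/5 ≈ 2427.8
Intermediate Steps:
E(F) = 6 + 2*F
x(X, Y) = -4 + X + Y (x(X, Y) = (-4 + Y) + X = -4 + X + Y)
G(m, n) = -n/5 - m*n²/5 (G(m, n) = -((n*m)*n + n)/5 = -((m*n)*n + n)/5 = -(m*n² + n)/5 = -(n + m*n²)/5 = -n/5 - m*n²/5)
N = -109746/5 (N = -(6 + 2*6)*(1 + (-4 + 3 + 6)*(6 + 2*6))/5*67 = -(6 + 12)*(1 + 5*(6 + 12))/5*67 = -⅕*18*(1 + 5*18)*67 = -⅕*18*(1 + 90)*67 = -⅕*18*91*67 = -1638/5*67 = -109746/5 ≈ -21949.)
N + ((3273 + 12480) + 8624) = -109746/5 + ((3273 + 12480) + 8624) = -109746/5 + (15753 + 8624) = -109746/5 + 24377 = 12139/5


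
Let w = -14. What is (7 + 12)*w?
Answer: -266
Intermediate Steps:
(7 + 12)*w = (7 + 12)*(-14) = 19*(-14) = -266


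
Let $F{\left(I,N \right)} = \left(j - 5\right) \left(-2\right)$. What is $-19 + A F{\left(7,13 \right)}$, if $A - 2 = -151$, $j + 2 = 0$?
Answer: $-2105$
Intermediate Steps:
$j = -2$ ($j = -2 + 0 = -2$)
$A = -149$ ($A = 2 - 151 = -149$)
$F{\left(I,N \right)} = 14$ ($F{\left(I,N \right)} = \left(-2 - 5\right) \left(-2\right) = \left(-7\right) \left(-2\right) = 14$)
$-19 + A F{\left(7,13 \right)} = -19 - 2086 = -2105$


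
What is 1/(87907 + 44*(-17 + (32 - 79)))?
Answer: 1/85091 ≈ 1.1752e-5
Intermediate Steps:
1/(87907 + 44*(-17 + (32 - 79))) = 1/(87907 + 44*(-17 - 47)) = 1/(87907 + 44*(-64)) = 1/(87907 - 2816) = 1/85091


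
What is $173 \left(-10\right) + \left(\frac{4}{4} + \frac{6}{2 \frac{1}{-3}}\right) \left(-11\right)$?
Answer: $-1642$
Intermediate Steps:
$173 \left(-10\right) + \left(\frac{4}{4} + \frac{6}{2 \frac{1}{-3}}\right) \left(-11\right) = -1730 + \left(4 \cdot \frac{1}{4} + \frac{6}{2 \left(- \frac{1}{3}\right)}\right) \left(-11\right) = -1730 + \left(1 + \frac{6}{- \frac{2}{3}}\right) \left(-11\right) = -1730 + \left(1 + 6 \left(- \frac{3}{2}\right)\right) \left(-11\right) = -1730 + \left(1 - 9\right) \left(-11\right) = -1730 - -88 = -1730 + 88 = -1642$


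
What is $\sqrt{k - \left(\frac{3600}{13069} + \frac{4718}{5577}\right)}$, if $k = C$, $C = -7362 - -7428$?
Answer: $\frac{2 \sqrt{509847789537933}}{5606601} \approx 8.0547$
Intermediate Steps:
$C = 66$ ($C = -7362 + 7428 = 66$)
$k = 66$
$\sqrt{k - \left(\frac{3600}{13069} + \frac{4718}{5577}\right)} = \sqrt{66 - \left(\frac{3600}{13069} + \frac{4718}{5577}\right)} = \sqrt{66 - \frac{81736742}{72885813}} = \sqrt{\frac{4728726916}{72885813}} = \frac{2 \sqrt{509847789537933}}{5606601}$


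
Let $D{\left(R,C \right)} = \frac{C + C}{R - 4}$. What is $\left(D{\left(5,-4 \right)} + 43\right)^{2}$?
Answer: $1225$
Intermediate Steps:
$D{\left(R,C \right)} = \frac{2 C}{-4 + R}$
$\left(D{\left(5,-4 \right)} + 43\right)^{2} = \left(2 \left(-4\right) \frac{1}{-4 + 5} + 43\right)^{2} = \left(2 \left(-4\right) 1^{-1} + 43\right)^{2} = \left(2 \left(-4\right) 1 + 43\right)^{2} = \left(-8 + 43\right)^{2} = 35^{2} = 1225$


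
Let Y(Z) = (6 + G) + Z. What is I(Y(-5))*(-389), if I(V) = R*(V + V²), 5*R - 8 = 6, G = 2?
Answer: -65352/5 ≈ -13070.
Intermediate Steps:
R = 14/5 (R = 8/5 + (⅕)*6 = 8/5 + 6/5 = 14/5 ≈ 2.8000)
Y(Z) = 8 + Z (Y(Z) = (6 + 2) + Z = 8 + Z)
I(V) = 14*V/5 + 14*V²/5 (I(V) = 14*(V + V²)/5 = 14*V/5 + 14*V²/5)
I(Y(-5))*(-389) = (14*(8 - 5)*(1 + (8 - 5))/5)*(-389) = ((14/5)*3*(1 + 3))*(-389) = ((14/5)*3*4)*(-389) = (168/5)*(-389) = -65352/5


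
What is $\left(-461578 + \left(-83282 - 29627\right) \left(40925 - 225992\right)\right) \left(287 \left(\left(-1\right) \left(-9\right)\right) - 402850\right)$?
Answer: $-8363686366642775$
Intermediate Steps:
$\left(-461578 + \left(-83282 - 29627\right) \left(40925 - 225992\right)\right) \left(287 \left(\left(-1\right) \left(-9\right)\right) - 402850\right) = \left(-461578 - -20895729903\right) \left(287 \cdot 9 - 402850\right) = \left(-461578 + 20895729903\right) \left(2583 - 402850\right) = 20895268325 \left(-400267\right) = -8363686366642775$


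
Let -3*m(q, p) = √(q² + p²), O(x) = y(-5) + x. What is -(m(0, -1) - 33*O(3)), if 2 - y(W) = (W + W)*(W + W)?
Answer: -9404/3 ≈ -3134.7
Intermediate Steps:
y(W) = 2 - 4*W² (y(W) = 2 - (W + W)*(W + W) = 2 - 2*W*2*W = 2 - 4*W²)
O(x) = -98 + x (O(x) = (2 - 4*(-5)²) + x = (2 - 4*25) + x = (2 - 100) + x = -98 + x)
m(q, p) = -√(p² + q²)/3 (m(q, p) = -√(q² + p²)/3 = -√(p² + q²)/3)
-(m(0, -1) - 33*O(3)) = -(-√((-1)² + 0²)/3 - 33*(-98 + 3)) = -(-√(1 + 0)/3 - 33*(-95)) = -(-√1/3 + 3135) = -(-⅓*1 + 3135) = -(-⅓ + 3135) = -1*9404/3 = -9404/3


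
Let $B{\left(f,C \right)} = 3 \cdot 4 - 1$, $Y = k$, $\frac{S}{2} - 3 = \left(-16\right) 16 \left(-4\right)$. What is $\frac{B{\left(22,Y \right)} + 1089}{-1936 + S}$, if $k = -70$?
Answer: $\frac{550}{59} \approx 9.322$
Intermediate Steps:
$S = 2054$ ($S = 6 + 2 \left(-16\right) 16 \left(-4\right) = 6 + 2 \left(\left(-256\right) \left(-4\right)\right) = 6 + 2 \cdot 1024 = 6 + 2048 = 2054$)
$Y = -70$
$B{\left(f,C \right)} = 11$ ($B{\left(f,C \right)} = 12 - 1 = 11$)
$\frac{B{\left(22,Y \right)} + 1089}{-1936 + S} = \frac{11 + 1089}{-1936 + 2054} = \frac{1100}{118} = 1100 \cdot \frac{1}{118} = \frac{550}{59}$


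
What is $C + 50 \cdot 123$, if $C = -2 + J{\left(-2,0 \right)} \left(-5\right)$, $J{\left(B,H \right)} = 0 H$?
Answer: $6148$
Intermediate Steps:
$J{\left(B,H \right)} = 0$
$C = -2$ ($C = -2 + 0 \left(-5\right) = -2 + 0 = -2$)
$C + 50 \cdot 123 = -2 + 50 \cdot 123 = -2 + 6150 = 6148$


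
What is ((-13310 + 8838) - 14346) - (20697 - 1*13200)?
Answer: -26315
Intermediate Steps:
((-13310 + 8838) - 14346) - (20697 - 1*13200) = (-4472 - 14346) - (20697 - 13200) = -18818 - 1*7497 = -18818 - 7497 = -26315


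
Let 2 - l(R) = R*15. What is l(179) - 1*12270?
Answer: -14953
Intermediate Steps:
l(R) = 2 - 15*R (l(R) = 2 - R*15 = 2 - 15*R)
l(179) - 1*12270 = (2 - 15*179) - 1*12270 = (2 - 2685) - 12270 = -2683 - 12270 = -14953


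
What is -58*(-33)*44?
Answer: 84216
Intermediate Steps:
-58*(-33)*44 = 1914*44 = 84216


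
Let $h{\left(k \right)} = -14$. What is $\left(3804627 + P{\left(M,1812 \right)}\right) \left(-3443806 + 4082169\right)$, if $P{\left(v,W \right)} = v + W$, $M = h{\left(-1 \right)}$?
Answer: $2429880882275$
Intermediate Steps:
$M = -14$
$P{\left(v,W \right)} = W + v$
$\left(3804627 + P{\left(M,1812 \right)}\right) \left(-3443806 + 4082169\right) = \left(3804627 + \left(1812 - 14\right)\right) \left(-3443806 + 4082169\right) = \left(3804627 + 1798\right) 638363 = 3806425 \cdot 638363 = 2429880882275$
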